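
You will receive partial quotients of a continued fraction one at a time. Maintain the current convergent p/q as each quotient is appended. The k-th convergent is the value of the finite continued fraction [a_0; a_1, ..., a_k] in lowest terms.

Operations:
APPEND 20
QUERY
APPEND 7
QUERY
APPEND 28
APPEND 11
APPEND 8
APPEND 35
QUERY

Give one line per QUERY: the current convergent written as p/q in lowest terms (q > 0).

APPEND 20: p_0 = 20·1 + 0 = 20, q_0 = 20·0 + 1 = 1 → 20/1
APPEND 7: p_1 = 7·20 + 1 = 141, q_1 = 7·1 + 0 = 7 → 141/7
APPEND 28: p_2 = 28·141 + 20 = 3968, q_2 = 28·7 + 1 = 197 → 3968/197
APPEND 11: p_3 = 11·3968 + 141 = 43789, q_3 = 11·197 + 7 = 2174 → 43789/2174
APPEND 8: p_4 = 8·43789 + 3968 = 354280, q_4 = 8·2174 + 197 = 17589 → 354280/17589
APPEND 35: p_5 = 35·354280 + 43789 = 12443589, q_5 = 35·17589 + 2174 = 617789 → 12443589/617789

20/1
141/7
12443589/617789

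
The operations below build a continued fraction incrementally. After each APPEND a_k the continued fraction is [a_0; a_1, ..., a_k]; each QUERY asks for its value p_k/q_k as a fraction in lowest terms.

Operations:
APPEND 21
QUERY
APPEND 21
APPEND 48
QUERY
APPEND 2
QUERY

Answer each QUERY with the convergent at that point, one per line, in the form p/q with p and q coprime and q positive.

APPEND 21: p_0 = 21·1 + 0 = 21, q_0 = 21·0 + 1 = 1 → 21/1
APPEND 21: p_1 = 21·21 + 1 = 442, q_1 = 21·1 + 0 = 21 → 442/21
APPEND 48: p_2 = 48·442 + 21 = 21237, q_2 = 48·21 + 1 = 1009 → 21237/1009
APPEND 2: p_3 = 2·21237 + 442 = 42916, q_3 = 2·1009 + 21 = 2039 → 42916/2039

21/1
21237/1009
42916/2039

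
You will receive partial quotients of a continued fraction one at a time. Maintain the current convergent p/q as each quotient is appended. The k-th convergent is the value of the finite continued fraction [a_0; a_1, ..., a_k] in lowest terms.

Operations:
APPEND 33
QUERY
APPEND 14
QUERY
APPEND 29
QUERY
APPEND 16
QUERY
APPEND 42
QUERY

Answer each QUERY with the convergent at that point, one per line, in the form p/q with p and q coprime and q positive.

APPEND 33: p_0 = 33·1 + 0 = 33, q_0 = 33·0 + 1 = 1 → 33/1
APPEND 14: p_1 = 14·33 + 1 = 463, q_1 = 14·1 + 0 = 14 → 463/14
APPEND 29: p_2 = 29·463 + 33 = 13460, q_2 = 29·14 + 1 = 407 → 13460/407
APPEND 16: p_3 = 16·13460 + 463 = 215823, q_3 = 16·407 + 14 = 6526 → 215823/6526
APPEND 42: p_4 = 42·215823 + 13460 = 9078026, q_4 = 42·6526 + 407 = 274499 → 9078026/274499

33/1
463/14
13460/407
215823/6526
9078026/274499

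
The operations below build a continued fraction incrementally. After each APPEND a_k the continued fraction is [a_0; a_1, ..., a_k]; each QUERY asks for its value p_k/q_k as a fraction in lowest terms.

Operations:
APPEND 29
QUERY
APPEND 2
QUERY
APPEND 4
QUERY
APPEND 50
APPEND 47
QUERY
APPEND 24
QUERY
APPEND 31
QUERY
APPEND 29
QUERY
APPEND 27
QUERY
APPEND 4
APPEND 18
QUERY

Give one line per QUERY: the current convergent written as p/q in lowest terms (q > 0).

29/1
59/2
265/9
625788/21253
15032221/510524
466624639/15847497
13547146752/460087937
366239586943/12438221796
26979338488375/916271773974

APPEND 29: p_0 = 29·1 + 0 = 29, q_0 = 29·0 + 1 = 1 → 29/1
APPEND 2: p_1 = 2·29 + 1 = 59, q_1 = 2·1 + 0 = 2 → 59/2
APPEND 4: p_2 = 4·59 + 29 = 265, q_2 = 4·2 + 1 = 9 → 265/9
APPEND 50: p_3 = 50·265 + 59 = 13309, q_3 = 50·9 + 2 = 452 → 13309/452
APPEND 47: p_4 = 47·13309 + 265 = 625788, q_4 = 47·452 + 9 = 21253 → 625788/21253
APPEND 24: p_5 = 24·625788 + 13309 = 15032221, q_5 = 24·21253 + 452 = 510524 → 15032221/510524
APPEND 31: p_6 = 31·15032221 + 625788 = 466624639, q_6 = 31·510524 + 21253 = 15847497 → 466624639/15847497
APPEND 29: p_7 = 29·466624639 + 15032221 = 13547146752, q_7 = 29·15847497 + 510524 = 460087937 → 13547146752/460087937
APPEND 27: p_8 = 27·13547146752 + 466624639 = 366239586943, q_8 = 27·460087937 + 15847497 = 12438221796 → 366239586943/12438221796
APPEND 4: p_9 = 4·366239586943 + 13547146752 = 1478505494524, q_9 = 4·12438221796 + 460087937 = 50212975121 → 1478505494524/50212975121
APPEND 18: p_10 = 18·1478505494524 + 366239586943 = 26979338488375, q_10 = 18·50212975121 + 12438221796 = 916271773974 → 26979338488375/916271773974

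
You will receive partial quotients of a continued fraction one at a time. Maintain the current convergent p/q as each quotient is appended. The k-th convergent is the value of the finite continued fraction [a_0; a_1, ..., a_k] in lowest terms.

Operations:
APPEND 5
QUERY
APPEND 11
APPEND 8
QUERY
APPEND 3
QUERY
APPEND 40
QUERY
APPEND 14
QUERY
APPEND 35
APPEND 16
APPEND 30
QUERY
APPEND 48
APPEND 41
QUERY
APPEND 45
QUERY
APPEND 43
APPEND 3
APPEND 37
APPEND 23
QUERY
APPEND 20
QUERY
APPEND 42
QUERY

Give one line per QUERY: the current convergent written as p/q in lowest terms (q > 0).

APPEND 5: p_0 = 5·1 + 0 = 5, q_0 = 5·0 + 1 = 1 → 5/1
APPEND 11: p_1 = 11·5 + 1 = 56, q_1 = 11·1 + 0 = 11 → 56/11
APPEND 8: p_2 = 8·56 + 5 = 453, q_2 = 8·11 + 1 = 89 → 453/89
APPEND 3: p_3 = 3·453 + 56 = 1415, q_3 = 3·89 + 11 = 278 → 1415/278
APPEND 40: p_4 = 40·1415 + 453 = 57053, q_4 = 40·278 + 89 = 11209 → 57053/11209
APPEND 14: p_5 = 14·57053 + 1415 = 800157, q_5 = 14·11209 + 278 = 157204 → 800157/157204
APPEND 35: p_6 = 35·800157 + 57053 = 28062548, q_6 = 35·157204 + 11209 = 5513349 → 28062548/5513349
APPEND 16: p_7 = 16·28062548 + 800157 = 449800925, q_7 = 16·5513349 + 157204 = 88370788 → 449800925/88370788
APPEND 30: p_8 = 30·449800925 + 28062548 = 13522090298, q_8 = 30·88370788 + 5513349 = 2656636989 → 13522090298/2656636989
APPEND 48: p_9 = 48·13522090298 + 449800925 = 649510135229, q_9 = 48·2656636989 + 88370788 = 127606946260 → 649510135229/127606946260
APPEND 41: p_10 = 41·649510135229 + 13522090298 = 26643437634687, q_10 = 41·127606946260 + 2656636989 = 5234541433649 → 26643437634687/5234541433649
APPEND 45: p_11 = 45·26643437634687 + 649510135229 = 1199604203696144, q_11 = 45·5234541433649 + 127606946260 = 235681971460465 → 1199604203696144/235681971460465
APPEND 43: p_12 = 43·1199604203696144 + 26643437634687 = 51609624196568879, q_12 = 43·235681971460465 + 5234541433649 = 10139559314233644 → 51609624196568879/10139559314233644
APPEND 3: p_13 = 3·51609624196568879 + 1199604203696144 = 156028476793402781, q_13 = 3·10139559314233644 + 235681971460465 = 30654359914161397 → 156028476793402781/30654359914161397
APPEND 37: p_14 = 37·156028476793402781 + 51609624196568879 = 5824663265552471776, q_14 = 37·30654359914161397 + 10139559314233644 = 1144350876138205333 → 5824663265552471776/1144350876138205333
APPEND 23: p_15 = 23·5824663265552471776 + 156028476793402781 = 134123283584500253629, q_15 = 23·1144350876138205333 + 30654359914161397 = 26350724511092884056 → 134123283584500253629/26350724511092884056
APPEND 20: p_16 = 20·134123283584500253629 + 5824663265552471776 = 2688290334955557544356, q_16 = 20·26350724511092884056 + 1144350876138205333 = 528158841097995886453 → 2688290334955557544356/528158841097995886453
APPEND 42: p_17 = 42·2688290334955557544356 + 134123283584500253629 = 113042317351717917116581, q_17 = 42·528158841097995886453 + 26350724511092884056 = 22209022050626920115082 → 113042317351717917116581/22209022050626920115082

5/1
453/89
1415/278
57053/11209
800157/157204
13522090298/2656636989
26643437634687/5234541433649
1199604203696144/235681971460465
134123283584500253629/26350724511092884056
2688290334955557544356/528158841097995886453
113042317351717917116581/22209022050626920115082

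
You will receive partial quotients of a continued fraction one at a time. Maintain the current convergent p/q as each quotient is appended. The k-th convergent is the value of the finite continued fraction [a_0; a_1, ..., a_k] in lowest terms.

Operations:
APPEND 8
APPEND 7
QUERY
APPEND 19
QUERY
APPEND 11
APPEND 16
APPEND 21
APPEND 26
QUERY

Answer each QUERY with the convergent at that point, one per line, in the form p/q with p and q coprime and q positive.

57/7
1091/134
106441901/13073516

APPEND 8: p_0 = 8·1 + 0 = 8, q_0 = 8·0 + 1 = 1 → 8/1
APPEND 7: p_1 = 7·8 + 1 = 57, q_1 = 7·1 + 0 = 7 → 57/7
APPEND 19: p_2 = 19·57 + 8 = 1091, q_2 = 19·7 + 1 = 134 → 1091/134
APPEND 11: p_3 = 11·1091 + 57 = 12058, q_3 = 11·134 + 7 = 1481 → 12058/1481
APPEND 16: p_4 = 16·12058 + 1091 = 194019, q_4 = 16·1481 + 134 = 23830 → 194019/23830
APPEND 21: p_5 = 21·194019 + 12058 = 4086457, q_5 = 21·23830 + 1481 = 501911 → 4086457/501911
APPEND 26: p_6 = 26·4086457 + 194019 = 106441901, q_6 = 26·501911 + 23830 = 13073516 → 106441901/13073516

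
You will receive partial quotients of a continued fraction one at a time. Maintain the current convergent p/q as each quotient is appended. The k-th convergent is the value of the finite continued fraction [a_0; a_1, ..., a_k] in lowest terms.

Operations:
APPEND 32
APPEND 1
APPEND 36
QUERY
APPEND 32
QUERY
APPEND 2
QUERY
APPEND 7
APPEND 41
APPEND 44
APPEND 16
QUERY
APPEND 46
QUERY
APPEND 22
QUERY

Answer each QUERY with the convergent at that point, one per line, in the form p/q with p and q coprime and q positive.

APPEND 32: p_0 = 32·1 + 0 = 32, q_0 = 32·0 + 1 = 1 → 32/1
APPEND 1: p_1 = 1·32 + 1 = 33, q_1 = 1·1 + 0 = 1 → 33/1
APPEND 36: p_2 = 36·33 + 32 = 1220, q_2 = 36·1 + 1 = 37 → 1220/37
APPEND 32: p_3 = 32·1220 + 33 = 39073, q_3 = 32·37 + 1 = 1185 → 39073/1185
APPEND 2: p_4 = 2·39073 + 1220 = 79366, q_4 = 2·1185 + 37 = 2407 → 79366/2407
APPEND 7: p_5 = 7·79366 + 39073 = 594635, q_5 = 7·2407 + 1185 = 18034 → 594635/18034
APPEND 41: p_6 = 41·594635 + 79366 = 24459401, q_6 = 41·18034 + 2407 = 741801 → 24459401/741801
APPEND 44: p_7 = 44·24459401 + 594635 = 1076808279, q_7 = 44·741801 + 18034 = 32657278 → 1076808279/32657278
APPEND 16: p_8 = 16·1076808279 + 24459401 = 17253391865, q_8 = 16·32657278 + 741801 = 523258249 → 17253391865/523258249
APPEND 46: p_9 = 46·17253391865 + 1076808279 = 794732834069, q_9 = 46·523258249 + 32657278 = 24102536732 → 794732834069/24102536732
APPEND 22: p_10 = 22·794732834069 + 17253391865 = 17501375741383, q_10 = 22·24102536732 + 523258249 = 530779066353 → 17501375741383/530779066353

1220/37
39073/1185
79366/2407
17253391865/523258249
794732834069/24102536732
17501375741383/530779066353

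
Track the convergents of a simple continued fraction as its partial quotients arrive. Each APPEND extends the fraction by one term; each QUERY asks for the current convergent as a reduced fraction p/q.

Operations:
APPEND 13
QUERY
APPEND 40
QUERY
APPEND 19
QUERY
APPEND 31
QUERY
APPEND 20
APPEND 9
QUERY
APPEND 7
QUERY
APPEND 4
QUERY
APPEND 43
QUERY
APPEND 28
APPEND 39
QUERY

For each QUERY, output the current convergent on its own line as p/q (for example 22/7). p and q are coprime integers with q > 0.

APPEND 13: p_0 = 13·1 + 0 = 13, q_0 = 13·0 + 1 = 1 → 13/1
APPEND 40: p_1 = 40·13 + 1 = 521, q_1 = 40·1 + 0 = 40 → 521/40
APPEND 19: p_2 = 19·521 + 13 = 9912, q_2 = 19·40 + 1 = 761 → 9912/761
APPEND 31: p_3 = 31·9912 + 521 = 307793, q_3 = 31·761 + 40 = 23631 → 307793/23631
APPEND 20: p_4 = 20·307793 + 9912 = 6165772, q_4 = 20·23631 + 761 = 473381 → 6165772/473381
APPEND 9: p_5 = 9·6165772 + 307793 = 55799741, q_5 = 9·473381 + 23631 = 4284060 → 55799741/4284060
APPEND 7: p_6 = 7·55799741 + 6165772 = 396763959, q_6 = 7·4284060 + 473381 = 30461801 → 396763959/30461801
APPEND 4: p_7 = 4·396763959 + 55799741 = 1642855577, q_7 = 4·30461801 + 4284060 = 126131264 → 1642855577/126131264
APPEND 43: p_8 = 43·1642855577 + 396763959 = 71039553770, q_8 = 43·126131264 + 30461801 = 5454106153 → 71039553770/5454106153
APPEND 28: p_9 = 28·71039553770 + 1642855577 = 1990750361137, q_9 = 28·5454106153 + 126131264 = 152841103548 → 1990750361137/152841103548
APPEND 39: p_10 = 39·1990750361137 + 71039553770 = 77710303638113, q_10 = 39·152841103548 + 5454106153 = 5966257144525 → 77710303638113/5966257144525

13/1
521/40
9912/761
307793/23631
55799741/4284060
396763959/30461801
1642855577/126131264
71039553770/5454106153
77710303638113/5966257144525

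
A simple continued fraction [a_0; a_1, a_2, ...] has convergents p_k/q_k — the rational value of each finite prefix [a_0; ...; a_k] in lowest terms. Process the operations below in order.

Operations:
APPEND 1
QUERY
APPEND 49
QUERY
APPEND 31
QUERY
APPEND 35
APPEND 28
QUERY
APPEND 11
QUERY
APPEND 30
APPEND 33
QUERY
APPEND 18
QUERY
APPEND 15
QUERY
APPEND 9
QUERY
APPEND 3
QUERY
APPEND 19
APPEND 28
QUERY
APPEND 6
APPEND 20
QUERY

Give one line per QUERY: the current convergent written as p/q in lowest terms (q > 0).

APPEND 1: p_0 = 1·1 + 0 = 1, q_0 = 1·0 + 1 = 1 → 1/1
APPEND 49: p_1 = 49·1 + 1 = 50, q_1 = 49·1 + 0 = 49 → 50/49
APPEND 31: p_2 = 31·50 + 1 = 1551, q_2 = 31·49 + 1 = 1520 → 1551/1520
APPEND 35: p_3 = 35·1551 + 50 = 54335, q_3 = 35·1520 + 49 = 53249 → 54335/53249
APPEND 28: p_4 = 28·54335 + 1551 = 1522931, q_4 = 28·53249 + 1520 = 1492492 → 1522931/1492492
APPEND 11: p_5 = 11·1522931 + 54335 = 16806576, q_5 = 11·1492492 + 53249 = 16470661 → 16806576/16470661
APPEND 30: p_6 = 30·16806576 + 1522931 = 505720211, q_6 = 30·16470661 + 1492492 = 495612322 → 505720211/495612322
APPEND 33: p_7 = 33·505720211 + 16806576 = 16705573539, q_7 = 33·495612322 + 16470661 = 16371677287 → 16705573539/16371677287
APPEND 18: p_8 = 18·16705573539 + 505720211 = 301206043913, q_8 = 18·16371677287 + 495612322 = 295185803488 → 301206043913/295185803488
APPEND 15: p_9 = 15·301206043913 + 16705573539 = 4534796232234, q_9 = 15·295185803488 + 16371677287 = 4444158729607 → 4534796232234/4444158729607
APPEND 9: p_10 = 9·4534796232234 + 301206043913 = 41114372134019, q_10 = 9·4444158729607 + 295185803488 = 40292614369951 → 41114372134019/40292614369951
APPEND 3: p_11 = 3·41114372134019 + 4534796232234 = 127877912634291, q_11 = 3·40292614369951 + 4444158729607 = 125322001839460 → 127877912634291/125322001839460
APPEND 19: p_12 = 19·127877912634291 + 41114372134019 = 2470794712185548, q_12 = 19·125322001839460 + 40292614369951 = 2421410649319691 → 2470794712185548/2421410649319691
APPEND 28: p_13 = 28·2470794712185548 + 127877912634291 = 69310129853829635, q_13 = 28·2421410649319691 + 125322001839460 = 67924820182790808 → 69310129853829635/67924820182790808
APPEND 6: p_14 = 6·69310129853829635 + 2470794712185548 = 418331573835163358, q_14 = 6·67924820182790808 + 2421410649319691 = 409970331746064539 → 418331573835163358/409970331746064539
APPEND 20: p_15 = 20·418331573835163358 + 69310129853829635 = 8435941606557096795, q_15 = 20·409970331746064539 + 67924820182790808 = 8267331455104081588 → 8435941606557096795/8267331455104081588

1/1
50/49
1551/1520
1522931/1492492
16806576/16470661
16705573539/16371677287
301206043913/295185803488
4534796232234/4444158729607
41114372134019/40292614369951
127877912634291/125322001839460
69310129853829635/67924820182790808
8435941606557096795/8267331455104081588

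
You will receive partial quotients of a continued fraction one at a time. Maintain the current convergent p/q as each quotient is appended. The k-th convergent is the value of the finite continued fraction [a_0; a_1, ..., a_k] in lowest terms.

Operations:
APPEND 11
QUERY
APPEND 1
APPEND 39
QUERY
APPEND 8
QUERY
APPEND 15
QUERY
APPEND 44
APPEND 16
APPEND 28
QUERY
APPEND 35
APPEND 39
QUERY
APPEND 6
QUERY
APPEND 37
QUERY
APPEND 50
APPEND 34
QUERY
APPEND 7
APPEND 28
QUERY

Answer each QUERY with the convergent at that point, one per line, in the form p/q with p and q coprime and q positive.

APPEND 11: p_0 = 11·1 + 0 = 11, q_0 = 11·0 + 1 = 1 → 11/1
APPEND 1: p_1 = 1·11 + 1 = 12, q_1 = 1·1 + 0 = 1 → 12/1
APPEND 39: p_2 = 39·12 + 11 = 479, q_2 = 39·1 + 1 = 40 → 479/40
APPEND 8: p_3 = 8·479 + 12 = 3844, q_3 = 8·40 + 1 = 321 → 3844/321
APPEND 15: p_4 = 15·3844 + 479 = 58139, q_4 = 15·321 + 40 = 4855 → 58139/4855
APPEND 44: p_5 = 44·58139 + 3844 = 2561960, q_5 = 44·4855 + 321 = 213941 → 2561960/213941
APPEND 16: p_6 = 16·2561960 + 58139 = 41049499, q_6 = 16·213941 + 4855 = 3427911 → 41049499/3427911
APPEND 28: p_7 = 28·41049499 + 2561960 = 1151947932, q_7 = 28·3427911 + 213941 = 96195449 → 1151947932/96195449
APPEND 35: p_8 = 35·1151947932 + 41049499 = 40359227119, q_8 = 35·96195449 + 3427911 = 3370268626 → 40359227119/3370268626
APPEND 39: p_9 = 39·40359227119 + 1151947932 = 1575161805573, q_9 = 39·3370268626 + 96195449 = 131536671863 → 1575161805573/131536671863
APPEND 6: p_10 = 6·1575161805573 + 40359227119 = 9491330060557, q_10 = 6·131536671863 + 3370268626 = 792590299804 → 9491330060557/792590299804
APPEND 37: p_11 = 37·9491330060557 + 1575161805573 = 352754374046182, q_11 = 37·792590299804 + 131536671863 = 29457377764611 → 352754374046182/29457377764611
APPEND 50: p_12 = 50·352754374046182 + 9491330060557 = 17647210032369657, q_12 = 50·29457377764611 + 792590299804 = 1473661478530354 → 17647210032369657/1473661478530354
APPEND 34: p_13 = 34·17647210032369657 + 352754374046182 = 600357895474614520, q_13 = 34·1473661478530354 + 29457377764611 = 50133947647796647 → 600357895474614520/50133947647796647
APPEND 7: p_14 = 7·600357895474614520 + 17647210032369657 = 4220152478354671297, q_14 = 7·50133947647796647 + 1473661478530354 = 352411295013106883 → 4220152478354671297/352411295013106883
APPEND 28: p_15 = 28·4220152478354671297 + 600357895474614520 = 118764627289405410836, q_15 = 28·352411295013106883 + 50133947647796647 = 9917650208014789371 → 118764627289405410836/9917650208014789371

11/1
479/40
3844/321
58139/4855
1151947932/96195449
1575161805573/131536671863
9491330060557/792590299804
352754374046182/29457377764611
600357895474614520/50133947647796647
118764627289405410836/9917650208014789371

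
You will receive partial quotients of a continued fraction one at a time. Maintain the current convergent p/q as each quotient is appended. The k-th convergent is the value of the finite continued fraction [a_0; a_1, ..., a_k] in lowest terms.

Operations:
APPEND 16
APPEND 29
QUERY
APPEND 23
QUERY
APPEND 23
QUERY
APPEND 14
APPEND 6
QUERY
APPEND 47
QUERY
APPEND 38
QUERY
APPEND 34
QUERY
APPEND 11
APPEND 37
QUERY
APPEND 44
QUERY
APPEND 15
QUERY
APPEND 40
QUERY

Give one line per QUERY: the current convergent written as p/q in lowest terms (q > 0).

APPEND 16: p_0 = 16·1 + 0 = 16, q_0 = 16·0 + 1 = 1 → 16/1
APPEND 29: p_1 = 29·16 + 1 = 465, q_1 = 29·1 + 0 = 29 → 465/29
APPEND 23: p_2 = 23·465 + 16 = 10711, q_2 = 23·29 + 1 = 668 → 10711/668
APPEND 23: p_3 = 23·10711 + 465 = 246818, q_3 = 23·668 + 29 = 15393 → 246818/15393
APPEND 14: p_4 = 14·246818 + 10711 = 3466163, q_4 = 14·15393 + 668 = 216170 → 3466163/216170
APPEND 6: p_5 = 6·3466163 + 246818 = 21043796, q_5 = 6·216170 + 15393 = 1312413 → 21043796/1312413
APPEND 47: p_6 = 47·21043796 + 3466163 = 992524575, q_6 = 47·1312413 + 216170 = 61899581 → 992524575/61899581
APPEND 38: p_7 = 38·992524575 + 21043796 = 37736977646, q_7 = 38·61899581 + 1312413 = 2353496491 → 37736977646/2353496491
APPEND 34: p_8 = 34·37736977646 + 992524575 = 1284049764539, q_8 = 34·2353496491 + 61899581 = 80080780275 → 1284049764539/80080780275
APPEND 11: p_9 = 11·1284049764539 + 37736977646 = 14162284387575, q_9 = 11·80080780275 + 2353496491 = 883242079516 → 14162284387575/883242079516
APPEND 37: p_10 = 37·14162284387575 + 1284049764539 = 525288572104814, q_10 = 37·883242079516 + 80080780275 = 32760037722367 → 525288572104814/32760037722367
APPEND 44: p_11 = 44·525288572104814 + 14162284387575 = 23126859456999391, q_11 = 44·32760037722367 + 883242079516 = 1442324901863664 → 23126859456999391/1442324901863664
APPEND 15: p_12 = 15·23126859456999391 + 525288572104814 = 347428180427095679, q_12 = 15·1442324901863664 + 32760037722367 = 21667633565677327 → 347428180427095679/21667633565677327
APPEND 40: p_13 = 40·347428180427095679 + 23126859456999391 = 13920254076540826551, q_13 = 40·21667633565677327 + 1442324901863664 = 868147667528956744 → 13920254076540826551/868147667528956744

465/29
10711/668
246818/15393
21043796/1312413
992524575/61899581
37736977646/2353496491
1284049764539/80080780275
525288572104814/32760037722367
23126859456999391/1442324901863664
347428180427095679/21667633565677327
13920254076540826551/868147667528956744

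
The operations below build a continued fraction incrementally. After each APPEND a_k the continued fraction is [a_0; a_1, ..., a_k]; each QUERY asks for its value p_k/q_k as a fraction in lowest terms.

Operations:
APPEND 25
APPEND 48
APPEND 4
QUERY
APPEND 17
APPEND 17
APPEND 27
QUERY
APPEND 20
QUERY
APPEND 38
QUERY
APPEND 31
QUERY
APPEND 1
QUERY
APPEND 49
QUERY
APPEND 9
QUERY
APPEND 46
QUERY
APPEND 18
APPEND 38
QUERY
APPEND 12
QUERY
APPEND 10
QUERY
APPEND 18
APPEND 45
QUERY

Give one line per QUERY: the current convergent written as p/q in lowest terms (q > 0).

APPEND 25: p_0 = 25·1 + 0 = 25, q_0 = 25·0 + 1 = 1 → 25/1
APPEND 48: p_1 = 48·25 + 1 = 1201, q_1 = 48·1 + 0 = 48 → 1201/48
APPEND 4: p_2 = 4·1201 + 25 = 4829, q_2 = 4·48 + 1 = 193 → 4829/193
APPEND 17: p_3 = 17·4829 + 1201 = 83294, q_3 = 17·193 + 48 = 3329 → 83294/3329
APPEND 17: p_4 = 17·83294 + 4829 = 1420827, q_4 = 17·3329 + 193 = 56786 → 1420827/56786
APPEND 27: p_5 = 27·1420827 + 83294 = 38445623, q_5 = 27·56786 + 3329 = 1536551 → 38445623/1536551
APPEND 20: p_6 = 20·38445623 + 1420827 = 770333287, q_6 = 20·1536551 + 56786 = 30787806 → 770333287/30787806
APPEND 38: p_7 = 38·770333287 + 38445623 = 29311110529, q_7 = 38·30787806 + 1536551 = 1171473179 → 29311110529/1171473179
APPEND 31: p_8 = 31·29311110529 + 770333287 = 909414759686, q_8 = 31·1171473179 + 30787806 = 36346456355 → 909414759686/36346456355
APPEND 1: p_9 = 1·909414759686 + 29311110529 = 938725870215, q_9 = 1·36346456355 + 1171473179 = 37517929534 → 938725870215/37517929534
APPEND 49: p_10 = 49·938725870215 + 909414759686 = 46906982400221, q_10 = 49·37517929534 + 36346456355 = 1874725003521 → 46906982400221/1874725003521
APPEND 9: p_11 = 9·46906982400221 + 938725870215 = 423101567472204, q_11 = 9·1874725003521 + 37517929534 = 16910042961223 → 423101567472204/16910042961223
APPEND 46: p_12 = 46·423101567472204 + 46906982400221 = 19509579086121605, q_12 = 46·16910042961223 + 1874725003521 = 779736701219779 → 19509579086121605/779736701219779
APPEND 18: p_13 = 18·19509579086121605 + 423101567472204 = 351595525117661094, q_13 = 18·779736701219779 + 16910042961223 = 14052170664917245 → 351595525117661094/14052170664917245
APPEND 38: p_14 = 38·351595525117661094 + 19509579086121605 = 13380139533557243177, q_14 = 38·14052170664917245 + 779736701219779 = 534762221968075089 → 13380139533557243177/534762221968075089
APPEND 12: p_15 = 12·13380139533557243177 + 351595525117661094 = 160913269927804579218, q_15 = 12·534762221968075089 + 14052170664917245 = 6431198834281818313 → 160913269927804579218/6431198834281818313
APPEND 10: p_16 = 10·160913269927804579218 + 13380139533557243177 = 1622512838811603035357, q_16 = 10·6431198834281818313 + 534762221968075089 = 64846750564786258219 → 1622512838811603035357/64846750564786258219
APPEND 18: p_17 = 18·1622512838811603035357 + 160913269927804579218 = 29366144368536659215644, q_17 = 18·64846750564786258219 + 6431198834281818313 = 1173672709000434466255 → 29366144368536659215644/1173672709000434466255
APPEND 45: p_18 = 45·29366144368536659215644 + 1622512838811603035357 = 1323099009422961267739337, q_18 = 45·1173672709000434466255 + 64846750564786258219 = 52880118655584337239694 → 1323099009422961267739337/52880118655584337239694

4829/193
38445623/1536551
770333287/30787806
29311110529/1171473179
909414759686/36346456355
938725870215/37517929534
46906982400221/1874725003521
423101567472204/16910042961223
19509579086121605/779736701219779
13380139533557243177/534762221968075089
160913269927804579218/6431198834281818313
1622512838811603035357/64846750564786258219
1323099009422961267739337/52880118655584337239694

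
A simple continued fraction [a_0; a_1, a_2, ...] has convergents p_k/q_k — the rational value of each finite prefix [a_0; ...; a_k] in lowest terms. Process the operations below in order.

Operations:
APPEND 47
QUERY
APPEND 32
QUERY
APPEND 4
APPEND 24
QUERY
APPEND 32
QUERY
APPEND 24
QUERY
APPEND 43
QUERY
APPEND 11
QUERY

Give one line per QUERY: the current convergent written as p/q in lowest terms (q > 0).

APPEND 47: p_0 = 47·1 + 0 = 47, q_0 = 47·0 + 1 = 1 → 47/1
APPEND 32: p_1 = 32·47 + 1 = 1505, q_1 = 32·1 + 0 = 32 → 1505/32
APPEND 4: p_2 = 4·1505 + 47 = 6067, q_2 = 4·32 + 1 = 129 → 6067/129
APPEND 24: p_3 = 24·6067 + 1505 = 147113, q_3 = 24·129 + 32 = 3128 → 147113/3128
APPEND 32: p_4 = 32·147113 + 6067 = 4713683, q_4 = 32·3128 + 129 = 100225 → 4713683/100225
APPEND 24: p_5 = 24·4713683 + 147113 = 113275505, q_5 = 24·100225 + 3128 = 2408528 → 113275505/2408528
APPEND 43: p_6 = 43·113275505 + 4713683 = 4875560398, q_6 = 43·2408528 + 100225 = 103666929 → 4875560398/103666929
APPEND 11: p_7 = 11·4875560398 + 113275505 = 53744439883, q_7 = 11·103666929 + 2408528 = 1142744747 → 53744439883/1142744747

47/1
1505/32
147113/3128
4713683/100225
113275505/2408528
4875560398/103666929
53744439883/1142744747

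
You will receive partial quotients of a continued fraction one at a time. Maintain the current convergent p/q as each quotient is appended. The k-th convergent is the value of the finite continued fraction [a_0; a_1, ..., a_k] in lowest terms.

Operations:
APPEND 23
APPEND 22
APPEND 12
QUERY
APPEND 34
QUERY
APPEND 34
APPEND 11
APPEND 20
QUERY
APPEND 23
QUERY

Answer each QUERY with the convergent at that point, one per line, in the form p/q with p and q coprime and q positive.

APPEND 23: p_0 = 23·1 + 0 = 23, q_0 = 23·0 + 1 = 1 → 23/1
APPEND 22: p_1 = 22·23 + 1 = 507, q_1 = 22·1 + 0 = 22 → 507/22
APPEND 12: p_2 = 12·507 + 23 = 6107, q_2 = 12·22 + 1 = 265 → 6107/265
APPEND 34: p_3 = 34·6107 + 507 = 208145, q_3 = 34·265 + 22 = 9032 → 208145/9032
APPEND 34: p_4 = 34·208145 + 6107 = 7083037, q_4 = 34·9032 + 265 = 307353 → 7083037/307353
APPEND 11: p_5 = 11·7083037 + 208145 = 78121552, q_5 = 11·307353 + 9032 = 3389915 → 78121552/3389915
APPEND 20: p_6 = 20·78121552 + 7083037 = 1569514077, q_6 = 20·3389915 + 307353 = 68105653 → 1569514077/68105653
APPEND 23: p_7 = 23·1569514077 + 78121552 = 36176945323, q_7 = 23·68105653 + 3389915 = 1569819934 → 36176945323/1569819934

6107/265
208145/9032
1569514077/68105653
36176945323/1569819934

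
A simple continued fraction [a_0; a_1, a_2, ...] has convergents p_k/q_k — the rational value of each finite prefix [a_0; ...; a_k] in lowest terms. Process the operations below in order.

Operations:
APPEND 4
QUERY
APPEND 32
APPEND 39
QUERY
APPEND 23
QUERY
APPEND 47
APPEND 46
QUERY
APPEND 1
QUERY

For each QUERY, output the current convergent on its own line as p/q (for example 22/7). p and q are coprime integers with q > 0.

4/1
5035/1249
115934/28759
250996852/62263171
256450785/63616093

APPEND 4: p_0 = 4·1 + 0 = 4, q_0 = 4·0 + 1 = 1 → 4/1
APPEND 32: p_1 = 32·4 + 1 = 129, q_1 = 32·1 + 0 = 32 → 129/32
APPEND 39: p_2 = 39·129 + 4 = 5035, q_2 = 39·32 + 1 = 1249 → 5035/1249
APPEND 23: p_3 = 23·5035 + 129 = 115934, q_3 = 23·1249 + 32 = 28759 → 115934/28759
APPEND 47: p_4 = 47·115934 + 5035 = 5453933, q_4 = 47·28759 + 1249 = 1352922 → 5453933/1352922
APPEND 46: p_5 = 46·5453933 + 115934 = 250996852, q_5 = 46·1352922 + 28759 = 62263171 → 250996852/62263171
APPEND 1: p_6 = 1·250996852 + 5453933 = 256450785, q_6 = 1·62263171 + 1352922 = 63616093 → 256450785/63616093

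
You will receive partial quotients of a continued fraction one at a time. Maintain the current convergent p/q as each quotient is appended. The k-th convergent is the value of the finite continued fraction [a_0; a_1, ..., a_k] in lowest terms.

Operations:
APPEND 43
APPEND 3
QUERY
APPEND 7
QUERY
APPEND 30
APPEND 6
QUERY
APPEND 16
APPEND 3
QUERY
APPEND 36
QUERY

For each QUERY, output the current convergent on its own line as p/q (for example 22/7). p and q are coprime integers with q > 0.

APPEND 43: p_0 = 43·1 + 0 = 43, q_0 = 43·0 + 1 = 1 → 43/1
APPEND 3: p_1 = 3·43 + 1 = 130, q_1 = 3·1 + 0 = 3 → 130/3
APPEND 7: p_2 = 7·130 + 43 = 953, q_2 = 7·3 + 1 = 22 → 953/22
APPEND 30: p_3 = 30·953 + 130 = 28720, q_3 = 30·22 + 3 = 663 → 28720/663
APPEND 6: p_4 = 6·28720 + 953 = 173273, q_4 = 6·663 + 22 = 4000 → 173273/4000
APPEND 16: p_5 = 16·173273 + 28720 = 2801088, q_5 = 16·4000 + 663 = 64663 → 2801088/64663
APPEND 3: p_6 = 3·2801088 + 173273 = 8576537, q_6 = 3·64663 + 4000 = 197989 → 8576537/197989
APPEND 36: p_7 = 36·8576537 + 2801088 = 311556420, q_7 = 36·197989 + 64663 = 7192267 → 311556420/7192267

130/3
953/22
173273/4000
8576537/197989
311556420/7192267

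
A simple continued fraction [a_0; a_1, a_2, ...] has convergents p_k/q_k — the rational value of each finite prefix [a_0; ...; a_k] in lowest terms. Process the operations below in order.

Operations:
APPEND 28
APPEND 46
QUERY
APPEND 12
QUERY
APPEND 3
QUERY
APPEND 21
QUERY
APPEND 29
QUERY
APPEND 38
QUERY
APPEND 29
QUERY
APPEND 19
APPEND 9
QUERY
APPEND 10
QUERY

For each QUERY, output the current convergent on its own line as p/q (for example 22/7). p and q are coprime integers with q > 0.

APPEND 28: p_0 = 28·1 + 0 = 28, q_0 = 28·0 + 1 = 1 → 28/1
APPEND 46: p_1 = 46·28 + 1 = 1289, q_1 = 46·1 + 0 = 46 → 1289/46
APPEND 12: p_2 = 12·1289 + 28 = 15496, q_2 = 12·46 + 1 = 553 → 15496/553
APPEND 3: p_3 = 3·15496 + 1289 = 47777, q_3 = 3·553 + 46 = 1705 → 47777/1705
APPEND 21: p_4 = 21·47777 + 15496 = 1018813, q_4 = 21·1705 + 553 = 36358 → 1018813/36358
APPEND 29: p_5 = 29·1018813 + 47777 = 29593354, q_5 = 29·36358 + 1705 = 1056087 → 29593354/1056087
APPEND 38: p_6 = 38·29593354 + 1018813 = 1125566265, q_6 = 38·1056087 + 36358 = 40167664 → 1125566265/40167664
APPEND 29: p_7 = 29·1125566265 + 29593354 = 32671015039, q_7 = 29·40167664 + 1056087 = 1165918343 → 32671015039/1165918343
APPEND 19: p_8 = 19·32671015039 + 1125566265 = 621874852006, q_8 = 19·1165918343 + 40167664 = 22192616181 → 621874852006/22192616181
APPEND 9: p_9 = 9·621874852006 + 32671015039 = 5629544683093, q_9 = 9·22192616181 + 1165918343 = 200899463972 → 5629544683093/200899463972
APPEND 10: p_10 = 10·5629544683093 + 621874852006 = 56917321682936, q_10 = 10·200899463972 + 22192616181 = 2031187255901 → 56917321682936/2031187255901

1289/46
15496/553
47777/1705
1018813/36358
29593354/1056087
1125566265/40167664
32671015039/1165918343
5629544683093/200899463972
56917321682936/2031187255901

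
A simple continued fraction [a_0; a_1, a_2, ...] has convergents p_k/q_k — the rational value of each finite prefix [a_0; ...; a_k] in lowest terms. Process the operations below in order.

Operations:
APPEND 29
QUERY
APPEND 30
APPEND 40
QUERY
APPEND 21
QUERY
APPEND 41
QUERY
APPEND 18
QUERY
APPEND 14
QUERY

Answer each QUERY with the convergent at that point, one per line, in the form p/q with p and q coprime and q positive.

APPEND 29: p_0 = 29·1 + 0 = 29, q_0 = 29·0 + 1 = 1 → 29/1
APPEND 30: p_1 = 30·29 + 1 = 871, q_1 = 30·1 + 0 = 30 → 871/30
APPEND 40: p_2 = 40·871 + 29 = 34869, q_2 = 40·30 + 1 = 1201 → 34869/1201
APPEND 21: p_3 = 21·34869 + 871 = 733120, q_3 = 21·1201 + 30 = 25251 → 733120/25251
APPEND 41: p_4 = 41·733120 + 34869 = 30092789, q_4 = 41·25251 + 1201 = 1036492 → 30092789/1036492
APPEND 18: p_5 = 18·30092789 + 733120 = 542403322, q_5 = 18·1036492 + 25251 = 18682107 → 542403322/18682107
APPEND 14: p_6 = 14·542403322 + 30092789 = 7623739297, q_6 = 14·18682107 + 1036492 = 262585990 → 7623739297/262585990

29/1
34869/1201
733120/25251
30092789/1036492
542403322/18682107
7623739297/262585990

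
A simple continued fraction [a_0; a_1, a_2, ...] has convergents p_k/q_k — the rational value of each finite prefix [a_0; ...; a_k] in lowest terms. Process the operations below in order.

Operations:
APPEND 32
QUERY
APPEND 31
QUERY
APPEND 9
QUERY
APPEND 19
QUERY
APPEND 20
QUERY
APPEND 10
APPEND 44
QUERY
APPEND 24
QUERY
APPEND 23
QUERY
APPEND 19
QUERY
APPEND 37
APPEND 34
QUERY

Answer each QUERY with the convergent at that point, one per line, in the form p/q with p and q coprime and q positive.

32/1
993/31
8969/280
171404/5351
3437049/107300
1523280385/47554744
36593271134/1142392207
843168516467/26322575505
16056795084007/501271326802
20244172740324691/631995568010888

APPEND 32: p_0 = 32·1 + 0 = 32, q_0 = 32·0 + 1 = 1 → 32/1
APPEND 31: p_1 = 31·32 + 1 = 993, q_1 = 31·1 + 0 = 31 → 993/31
APPEND 9: p_2 = 9·993 + 32 = 8969, q_2 = 9·31 + 1 = 280 → 8969/280
APPEND 19: p_3 = 19·8969 + 993 = 171404, q_3 = 19·280 + 31 = 5351 → 171404/5351
APPEND 20: p_4 = 20·171404 + 8969 = 3437049, q_4 = 20·5351 + 280 = 107300 → 3437049/107300
APPEND 10: p_5 = 10·3437049 + 171404 = 34541894, q_5 = 10·107300 + 5351 = 1078351 → 34541894/1078351
APPEND 44: p_6 = 44·34541894 + 3437049 = 1523280385, q_6 = 44·1078351 + 107300 = 47554744 → 1523280385/47554744
APPEND 24: p_7 = 24·1523280385 + 34541894 = 36593271134, q_7 = 24·47554744 + 1078351 = 1142392207 → 36593271134/1142392207
APPEND 23: p_8 = 23·36593271134 + 1523280385 = 843168516467, q_8 = 23·1142392207 + 47554744 = 26322575505 → 843168516467/26322575505
APPEND 19: p_9 = 19·843168516467 + 36593271134 = 16056795084007, q_9 = 19·26322575505 + 1142392207 = 501271326802 → 16056795084007/501271326802
APPEND 37: p_10 = 37·16056795084007 + 843168516467 = 594944586624726, q_10 = 37·501271326802 + 26322575505 = 18573361667179 → 594944586624726/18573361667179
APPEND 34: p_11 = 34·594944586624726 + 16056795084007 = 20244172740324691, q_11 = 34·18573361667179 + 501271326802 = 631995568010888 → 20244172740324691/631995568010888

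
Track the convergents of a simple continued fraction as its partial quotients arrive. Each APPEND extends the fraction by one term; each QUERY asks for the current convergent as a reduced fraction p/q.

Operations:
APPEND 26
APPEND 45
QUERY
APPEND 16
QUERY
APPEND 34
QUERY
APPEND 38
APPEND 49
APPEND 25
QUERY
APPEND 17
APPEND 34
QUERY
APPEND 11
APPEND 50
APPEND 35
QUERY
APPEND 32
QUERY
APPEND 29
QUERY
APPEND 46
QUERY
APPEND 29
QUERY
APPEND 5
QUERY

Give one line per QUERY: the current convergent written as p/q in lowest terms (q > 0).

APPEND 26: p_0 = 26·1 + 0 = 26, q_0 = 26·0 + 1 = 1 → 26/1
APPEND 45: p_1 = 45·26 + 1 = 1171, q_1 = 45·1 + 0 = 45 → 1171/45
APPEND 16: p_2 = 16·1171 + 26 = 18762, q_2 = 16·45 + 1 = 721 → 18762/721
APPEND 34: p_3 = 34·18762 + 1171 = 639079, q_3 = 34·721 + 45 = 24559 → 639079/24559
APPEND 38: p_4 = 38·639079 + 18762 = 24303764, q_4 = 38·24559 + 721 = 933963 → 24303764/933963
APPEND 49: p_5 = 49·24303764 + 639079 = 1191523515, q_5 = 49·933963 + 24559 = 45788746 → 1191523515/45788746
APPEND 25: p_6 = 25·1191523515 + 24303764 = 29812391639, q_6 = 25·45788746 + 933963 = 1145652613 → 29812391639/1145652613
APPEND 17: p_7 = 17·29812391639 + 1191523515 = 508002181378, q_7 = 17·1145652613 + 45788746 = 19521883167 → 508002181378/19521883167
APPEND 34: p_8 = 34·508002181378 + 29812391639 = 17301886558491, q_8 = 34·19521883167 + 1145652613 = 664889680291 → 17301886558491/664889680291
APPEND 11: p_9 = 11·17301886558491 + 508002181378 = 190828754324779, q_9 = 11·664889680291 + 19521883167 = 7333308366368 → 190828754324779/7333308366368
APPEND 50: p_10 = 50·190828754324779 + 17301886558491 = 9558739602797441, q_10 = 50·7333308366368 + 664889680291 = 367330307998691 → 9558739602797441/367330307998691
APPEND 35: p_11 = 35·9558739602797441 + 190828754324779 = 334746714852235214, q_11 = 35·367330307998691 + 7333308366368 = 12863894088320553 → 334746714852235214/12863894088320553
APPEND 32: p_12 = 32·334746714852235214 + 9558739602797441 = 10721453614874324289, q_12 = 32·12863894088320553 + 367330307998691 = 412011941134256387 → 10721453614874324289/412011941134256387
APPEND 29: p_13 = 29·10721453614874324289 + 334746714852235214 = 311256901546207639595, q_13 = 29·412011941134256387 + 12863894088320553 = 11961210186981755776 → 311256901546207639595/11961210186981755776
APPEND 46: p_14 = 46·311256901546207639595 + 10721453614874324289 = 14328538924740425745659, q_14 = 46·11961210186981755776 + 412011941134256387 = 550627680542295022083 → 14328538924740425745659/550627680542295022083
APPEND 29: p_15 = 29·14328538924740425745659 + 311256901546207639595 = 415838885719018554263706, q_15 = 29·550627680542295022083 + 11961210186981755776 = 15980163945913537396183 → 415838885719018554263706/15980163945913537396183
APPEND 5: p_16 = 5·415838885719018554263706 + 14328538924740425745659 = 2093522967519833197064189, q_16 = 5·15980163945913537396183 + 550627680542295022083 = 80451447410109982002998 → 2093522967519833197064189/80451447410109982002998

1171/45
18762/721
639079/24559
29812391639/1145652613
17301886558491/664889680291
334746714852235214/12863894088320553
10721453614874324289/412011941134256387
311256901546207639595/11961210186981755776
14328538924740425745659/550627680542295022083
415838885719018554263706/15980163945913537396183
2093522967519833197064189/80451447410109982002998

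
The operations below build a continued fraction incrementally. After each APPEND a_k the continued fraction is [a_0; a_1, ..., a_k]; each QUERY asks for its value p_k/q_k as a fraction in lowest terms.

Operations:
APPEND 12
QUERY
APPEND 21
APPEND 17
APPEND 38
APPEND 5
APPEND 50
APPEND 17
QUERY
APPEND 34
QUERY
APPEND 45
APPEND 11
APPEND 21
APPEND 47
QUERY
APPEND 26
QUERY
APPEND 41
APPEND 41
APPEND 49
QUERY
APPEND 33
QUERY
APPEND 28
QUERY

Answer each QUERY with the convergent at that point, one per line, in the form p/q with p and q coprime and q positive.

APPEND 12: p_0 = 12·1 + 0 = 12, q_0 = 12·0 + 1 = 1 → 12/1
APPEND 21: p_1 = 21·12 + 1 = 253, q_1 = 21·1 + 0 = 21 → 253/21
APPEND 17: p_2 = 17·253 + 12 = 4313, q_2 = 17·21 + 1 = 358 → 4313/358
APPEND 38: p_3 = 38·4313 + 253 = 164147, q_3 = 38·358 + 21 = 13625 → 164147/13625
APPEND 5: p_4 = 5·164147 + 4313 = 825048, q_4 = 5·13625 + 358 = 68483 → 825048/68483
APPEND 50: p_5 = 50·825048 + 164147 = 41416547, q_5 = 50·68483 + 13625 = 3437775 → 41416547/3437775
APPEND 17: p_6 = 17·41416547 + 825048 = 704906347, q_6 = 17·3437775 + 68483 = 58510658 → 704906347/58510658
APPEND 34: p_7 = 34·704906347 + 41416547 = 24008232345, q_7 = 34·58510658 + 3437775 = 1992800147 → 24008232345/1992800147
APPEND 45: p_8 = 45·24008232345 + 704906347 = 1081075361872, q_8 = 45·1992800147 + 58510658 = 89734517273 → 1081075361872/89734517273
APPEND 11: p_9 = 11·1081075361872 + 24008232345 = 11915837212937, q_9 = 11·89734517273 + 1992800147 = 989072490150 → 11915837212937/989072490150
APPEND 21: p_10 = 21·11915837212937 + 1081075361872 = 251313656833549, q_10 = 21·989072490150 + 89734517273 = 20860256810423 → 251313656833549/20860256810423
APPEND 47: p_11 = 47·251313656833549 + 11915837212937 = 11823657708389740, q_11 = 47·20860256810423 + 989072490150 = 981421142580031 → 11823657708389740/981421142580031
APPEND 26: p_12 = 26·11823657708389740 + 251313656833549 = 307666414074966789, q_12 = 26·981421142580031 + 20860256810423 = 25537809963891229 → 307666414074966789/25537809963891229
APPEND 41: p_13 = 41·307666414074966789 + 11823657708389740 = 12626146634782028089, q_13 = 41·25537809963891229 + 981421142580031 = 1048031629662120420 → 12626146634782028089/1048031629662120420
APPEND 41: p_14 = 41·12626146634782028089 + 307666414074966789 = 517979678440138118438, q_14 = 41·1048031629662120420 + 25537809963891229 = 42994834626110828449 → 517979678440138118438/42994834626110828449
APPEND 49: p_15 = 49·517979678440138118438 + 12626146634782028089 = 25393630390201549831551, q_15 = 49·42994834626110828449 + 1048031629662120420 = 2107794928309092714421 → 25393630390201549831551/2107794928309092714421
APPEND 33: p_16 = 33·25393630390201549831551 + 517979678440138118438 = 838507782555091282559621, q_16 = 33·2107794928309092714421 + 42994834626110828449 = 69600227468826170404342 → 838507782555091282559621/69600227468826170404342
APPEND 28: p_17 = 28·838507782555091282559621 + 25393630390201549831551 = 23503611541932757461500939, q_17 = 28·69600227468826170404342 + 2107794928309092714421 = 1950914164055441864035997 → 23503611541932757461500939/1950914164055441864035997

12/1
704906347/58510658
24008232345/1992800147
11823657708389740/981421142580031
307666414074966789/25537809963891229
25393630390201549831551/2107794928309092714421
838507782555091282559621/69600227468826170404342
23503611541932757461500939/1950914164055441864035997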